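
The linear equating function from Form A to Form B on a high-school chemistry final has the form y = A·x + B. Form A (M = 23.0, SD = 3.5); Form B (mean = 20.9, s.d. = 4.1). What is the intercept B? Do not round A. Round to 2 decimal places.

A = SD_Y / SD_X = 4.1 / 3.5 = 1.171429
B = M_Y − A·M_X = 20.9 − 1.171429 × 23.0 = -6.04

-6.04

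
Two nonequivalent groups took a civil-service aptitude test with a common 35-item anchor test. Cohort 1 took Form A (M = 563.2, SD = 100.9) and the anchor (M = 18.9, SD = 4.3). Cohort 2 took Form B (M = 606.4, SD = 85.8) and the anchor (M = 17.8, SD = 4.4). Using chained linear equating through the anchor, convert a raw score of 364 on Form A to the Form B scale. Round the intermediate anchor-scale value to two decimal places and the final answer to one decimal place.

Form A → anchor (Cohort 1): v = (4.3/100.9)(364 − 563.2) + 18.9 = 10.41
anchor → Form B (Cohort 2): y = (85.8/4.4)(10.41 − 17.8) + 606.4 = 462.3

462.3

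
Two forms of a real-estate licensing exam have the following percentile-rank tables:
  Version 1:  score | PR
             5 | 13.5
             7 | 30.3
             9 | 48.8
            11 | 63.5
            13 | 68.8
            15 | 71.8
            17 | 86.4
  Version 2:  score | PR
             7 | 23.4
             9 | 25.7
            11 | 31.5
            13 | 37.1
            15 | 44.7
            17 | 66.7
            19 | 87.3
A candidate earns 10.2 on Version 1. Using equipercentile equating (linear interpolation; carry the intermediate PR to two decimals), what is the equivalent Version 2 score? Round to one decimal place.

PR of 10.2 on Version 1: 48.8 + (10.2 − 9)/(11 − 9) × (63.5 − 48.8) = 57.62
On Version 2, PR 57.62 falls between score 15 (PR 44.7) and 17 (PR 66.7).
Interpolate: 15 + (57.62 − 44.7)/(66.7 − 44.7) × (17 − 15) = 16.2

16.2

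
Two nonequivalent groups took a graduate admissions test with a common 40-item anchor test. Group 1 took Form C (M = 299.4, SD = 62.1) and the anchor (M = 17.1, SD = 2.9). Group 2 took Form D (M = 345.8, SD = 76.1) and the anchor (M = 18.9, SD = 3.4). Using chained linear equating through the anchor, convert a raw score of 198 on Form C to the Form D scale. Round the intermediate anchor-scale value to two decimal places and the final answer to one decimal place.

Form C → anchor (Group 1): v = (2.9/62.1)(198 − 299.4) + 17.1 = 12.36
anchor → Form D (Group 2): y = (76.1/3.4)(12.36 − 18.9) + 345.8 = 199.4

199.4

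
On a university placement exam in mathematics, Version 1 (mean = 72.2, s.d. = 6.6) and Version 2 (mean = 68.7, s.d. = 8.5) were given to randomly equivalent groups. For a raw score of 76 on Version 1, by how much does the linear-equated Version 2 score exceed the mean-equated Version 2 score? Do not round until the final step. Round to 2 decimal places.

1.09

Mean-equated: 76 + (68.7 − 72.2) = 72.50
Linear-equated: (8.5/6.6)(76 − 72.2) + 68.7 = 73.594
Difference = 73.594 − 72.50 = 1.09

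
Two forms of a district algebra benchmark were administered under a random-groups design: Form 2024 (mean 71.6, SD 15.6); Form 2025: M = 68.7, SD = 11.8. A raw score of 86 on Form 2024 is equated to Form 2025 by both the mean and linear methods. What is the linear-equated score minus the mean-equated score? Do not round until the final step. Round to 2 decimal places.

-3.51

Mean-equated: 86 + (68.7 − 71.6) = 83.10
Linear-equated: (11.8/15.6)(86 − 71.6) + 68.7 = 79.592
Difference = 79.592 − 83.10 = -3.51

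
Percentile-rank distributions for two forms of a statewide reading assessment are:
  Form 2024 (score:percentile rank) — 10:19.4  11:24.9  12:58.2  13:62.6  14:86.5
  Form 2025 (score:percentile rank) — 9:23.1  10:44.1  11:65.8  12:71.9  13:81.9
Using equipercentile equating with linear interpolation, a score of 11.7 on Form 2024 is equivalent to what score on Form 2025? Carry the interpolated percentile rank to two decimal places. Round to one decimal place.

PR of 11.7 on Form 2024: 24.9 + (11.7 − 11)/(12 − 11) × (58.2 − 24.9) = 48.21
On Form 2025, PR 48.21 falls between score 10 (PR 44.1) and 11 (PR 65.8).
Interpolate: 10 + (48.21 − 44.1)/(65.8 − 44.1) × (11 − 10) = 10.2

10.2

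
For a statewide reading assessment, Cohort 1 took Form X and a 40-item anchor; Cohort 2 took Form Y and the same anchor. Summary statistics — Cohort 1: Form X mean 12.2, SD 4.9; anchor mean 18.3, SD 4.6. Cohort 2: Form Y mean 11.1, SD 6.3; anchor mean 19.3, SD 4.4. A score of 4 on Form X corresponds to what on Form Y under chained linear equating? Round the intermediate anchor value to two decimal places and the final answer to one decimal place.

Form X → anchor (Cohort 1): v = (4.6/4.9)(4 − 12.2) + 18.3 = 10.60
anchor → Form Y (Cohort 2): y = (6.3/4.4)(10.60 − 19.3) + 11.1 = -1.4

-1.4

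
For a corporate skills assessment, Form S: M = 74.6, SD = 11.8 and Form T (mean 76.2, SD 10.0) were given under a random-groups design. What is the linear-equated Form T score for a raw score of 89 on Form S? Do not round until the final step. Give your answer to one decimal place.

Linear equating: y = (SD_Y/SD_X)(x − M_X) + M_Y
y = (10.0/11.8)(89 − 74.6) + 76.2
y = 0.847458 × 14.4 + 76.2 = 12.2034 + 76.2 = 88.4

88.4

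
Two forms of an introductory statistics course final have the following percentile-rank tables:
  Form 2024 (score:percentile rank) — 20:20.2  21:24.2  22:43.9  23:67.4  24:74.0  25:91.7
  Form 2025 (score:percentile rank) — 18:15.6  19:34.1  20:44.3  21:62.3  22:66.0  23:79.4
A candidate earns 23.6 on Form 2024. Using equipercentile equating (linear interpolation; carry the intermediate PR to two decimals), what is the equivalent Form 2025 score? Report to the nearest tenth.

22.4

PR of 23.6 on Form 2024: 67.4 + (23.6 − 23)/(24 − 23) × (74.0 − 67.4) = 71.36
On Form 2025, PR 71.36 falls between score 22 (PR 66.0) and 23 (PR 79.4).
Interpolate: 22 + (71.36 − 66.0)/(79.4 − 66.0) × (23 − 22) = 22.4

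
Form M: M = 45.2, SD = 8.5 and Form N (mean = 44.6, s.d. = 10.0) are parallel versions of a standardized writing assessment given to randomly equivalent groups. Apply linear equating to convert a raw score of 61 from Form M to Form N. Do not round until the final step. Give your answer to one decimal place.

Linear equating: y = (SD_Y/SD_X)(x − M_X) + M_Y
y = (10.0/8.5)(61 − 45.2) + 44.6
y = 1.176471 × 15.8 + 44.6 = 18.5882 + 44.6 = 63.2

63.2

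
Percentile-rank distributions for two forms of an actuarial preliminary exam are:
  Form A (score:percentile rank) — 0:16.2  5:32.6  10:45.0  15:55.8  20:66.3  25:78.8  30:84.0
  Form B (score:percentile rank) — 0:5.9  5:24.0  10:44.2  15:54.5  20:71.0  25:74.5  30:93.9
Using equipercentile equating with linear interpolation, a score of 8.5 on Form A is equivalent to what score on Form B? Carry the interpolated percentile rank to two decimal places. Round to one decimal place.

PR of 8.5 on Form A: 32.6 + (8.5 − 5)/(10 − 5) × (45.0 − 32.6) = 41.28
On Form B, PR 41.28 falls between score 5 (PR 24.0) and 10 (PR 44.2).
Interpolate: 5 + (41.28 − 24.0)/(44.2 − 24.0) × (10 − 5) = 9.3

9.3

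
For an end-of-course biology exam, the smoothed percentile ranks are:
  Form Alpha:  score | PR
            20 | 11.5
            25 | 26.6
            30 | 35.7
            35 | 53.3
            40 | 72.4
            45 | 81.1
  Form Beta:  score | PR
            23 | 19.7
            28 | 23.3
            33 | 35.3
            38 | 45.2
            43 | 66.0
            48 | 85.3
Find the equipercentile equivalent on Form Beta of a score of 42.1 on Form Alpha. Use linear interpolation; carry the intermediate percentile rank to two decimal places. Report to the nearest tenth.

PR of 42.1 on Form Alpha: 72.4 + (42.1 − 40)/(45 − 40) × (81.1 − 72.4) = 76.05
On Form Beta, PR 76.05 falls between score 43 (PR 66.0) and 48 (PR 85.3).
Interpolate: 43 + (76.05 − 66.0)/(85.3 − 66.0) × (48 − 43) = 45.6

45.6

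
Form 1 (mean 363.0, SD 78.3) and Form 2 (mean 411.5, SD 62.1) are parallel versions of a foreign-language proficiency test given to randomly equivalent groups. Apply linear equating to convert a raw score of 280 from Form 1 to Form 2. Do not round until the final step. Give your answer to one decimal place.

345.7

Linear equating: y = (SD_Y/SD_X)(x − M_X) + M_Y
y = (62.1/78.3)(280 − 363.0) + 411.5
y = 0.793103 × -83.0 + 411.5 = -65.8276 + 411.5 = 345.7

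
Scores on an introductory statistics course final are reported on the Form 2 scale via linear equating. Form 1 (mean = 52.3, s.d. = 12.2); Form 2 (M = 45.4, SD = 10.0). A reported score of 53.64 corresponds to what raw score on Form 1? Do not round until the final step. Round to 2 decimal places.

Invert y = (SD_Y/SD_X)(x − M_X) + M_Y:
x = (SD_X/SD_Y)(y − M_Y) + M_X = (12.2/10.0)(53.64 − 45.4) + 52.3
x = 1.220000 × 8.240 + 52.3 = 62.35

62.35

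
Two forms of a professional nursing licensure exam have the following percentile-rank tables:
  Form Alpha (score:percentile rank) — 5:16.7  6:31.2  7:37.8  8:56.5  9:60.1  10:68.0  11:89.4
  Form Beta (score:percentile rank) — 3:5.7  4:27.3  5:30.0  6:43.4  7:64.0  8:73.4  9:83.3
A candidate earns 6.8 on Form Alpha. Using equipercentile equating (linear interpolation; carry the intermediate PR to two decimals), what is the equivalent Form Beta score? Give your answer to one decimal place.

5.5

PR of 6.8 on Form Alpha: 31.2 + (6.8 − 6)/(7 − 6) × (37.8 − 31.2) = 36.48
On Form Beta, PR 36.48 falls between score 5 (PR 30.0) and 6 (PR 43.4).
Interpolate: 5 + (36.48 − 30.0)/(43.4 − 30.0) × (6 − 5) = 5.5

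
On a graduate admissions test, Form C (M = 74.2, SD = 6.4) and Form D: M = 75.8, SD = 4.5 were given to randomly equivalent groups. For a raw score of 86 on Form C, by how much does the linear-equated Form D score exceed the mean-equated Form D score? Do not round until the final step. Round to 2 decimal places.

Mean-equated: 86 + (75.8 − 74.2) = 87.60
Linear-equated: (4.5/6.4)(86 − 74.2) + 75.8 = 84.097
Difference = 84.097 − 87.60 = -3.50

-3.50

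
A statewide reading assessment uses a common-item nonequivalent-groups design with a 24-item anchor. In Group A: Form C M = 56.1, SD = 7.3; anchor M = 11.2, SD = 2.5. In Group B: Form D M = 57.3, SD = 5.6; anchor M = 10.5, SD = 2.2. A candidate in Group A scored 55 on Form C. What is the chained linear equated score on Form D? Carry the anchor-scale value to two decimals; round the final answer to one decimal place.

Form C → anchor (Group A): v = (2.5/7.3)(55 − 56.1) + 11.2 = 10.82
anchor → Form D (Group B): y = (5.6/2.2)(10.82 − 10.5) + 57.3 = 58.1

58.1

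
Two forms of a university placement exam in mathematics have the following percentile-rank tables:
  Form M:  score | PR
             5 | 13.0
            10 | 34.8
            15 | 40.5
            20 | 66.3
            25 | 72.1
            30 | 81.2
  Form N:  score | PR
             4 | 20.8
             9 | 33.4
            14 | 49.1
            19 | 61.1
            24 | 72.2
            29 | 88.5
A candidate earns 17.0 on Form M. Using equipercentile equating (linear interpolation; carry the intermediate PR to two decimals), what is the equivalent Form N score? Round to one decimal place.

PR of 17.0 on Form M: 40.5 + (17.0 − 15)/(20 − 15) × (66.3 − 40.5) = 50.82
On Form N, PR 50.82 falls between score 14 (PR 49.1) and 19 (PR 61.1).
Interpolate: 14 + (50.82 − 49.1)/(61.1 − 49.1) × (19 − 14) = 14.7

14.7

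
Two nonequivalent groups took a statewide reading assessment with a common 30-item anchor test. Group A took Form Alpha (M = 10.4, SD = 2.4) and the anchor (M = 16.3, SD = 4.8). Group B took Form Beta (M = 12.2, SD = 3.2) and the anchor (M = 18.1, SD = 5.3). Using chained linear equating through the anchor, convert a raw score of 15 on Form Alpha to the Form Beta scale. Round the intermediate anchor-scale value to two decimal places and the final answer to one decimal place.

16.7

Form Alpha → anchor (Group A): v = (4.8/2.4)(15 − 10.4) + 16.3 = 25.50
anchor → Form Beta (Group B): y = (3.2/5.3)(25.50 − 18.1) + 12.2 = 16.7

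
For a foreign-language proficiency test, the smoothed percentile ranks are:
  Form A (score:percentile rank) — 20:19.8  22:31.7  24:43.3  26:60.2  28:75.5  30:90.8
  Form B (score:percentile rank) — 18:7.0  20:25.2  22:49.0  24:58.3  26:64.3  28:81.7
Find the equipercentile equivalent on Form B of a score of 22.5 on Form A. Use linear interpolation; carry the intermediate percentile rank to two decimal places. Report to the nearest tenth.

20.8

PR of 22.5 on Form A: 31.7 + (22.5 − 22)/(24 − 22) × (43.3 − 31.7) = 34.60
On Form B, PR 34.60 falls between score 20 (PR 25.2) and 22 (PR 49.0).
Interpolate: 20 + (34.60 − 25.2)/(49.0 − 25.2) × (22 − 20) = 20.8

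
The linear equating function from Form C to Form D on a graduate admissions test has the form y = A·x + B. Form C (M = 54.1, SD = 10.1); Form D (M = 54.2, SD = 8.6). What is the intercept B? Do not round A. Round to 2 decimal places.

A = SD_Y / SD_X = 8.6 / 10.1 = 0.851485
B = M_Y − A·M_X = 54.2 − 0.851485 × 54.1 = 8.13

8.13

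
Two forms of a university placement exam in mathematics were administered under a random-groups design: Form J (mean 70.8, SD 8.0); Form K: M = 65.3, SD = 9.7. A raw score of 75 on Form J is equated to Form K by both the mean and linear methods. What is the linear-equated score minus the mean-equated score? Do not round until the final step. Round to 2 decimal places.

0.89

Mean-equated: 75 + (65.3 − 70.8) = 69.50
Linear-equated: (9.7/8.0)(75 − 70.8) + 65.3 = 70.392
Difference = 70.392 − 69.50 = 0.89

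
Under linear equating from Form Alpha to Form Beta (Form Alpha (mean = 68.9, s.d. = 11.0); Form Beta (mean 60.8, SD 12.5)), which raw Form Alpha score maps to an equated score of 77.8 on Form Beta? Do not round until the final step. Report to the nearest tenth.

83.9

Invert y = (SD_Y/SD_X)(x − M_X) + M_Y:
x = (SD_X/SD_Y)(y − M_Y) + M_X = (11.0/12.5)(77.8 − 60.8) + 68.9
x = 0.880000 × 17.000 + 68.9 = 83.9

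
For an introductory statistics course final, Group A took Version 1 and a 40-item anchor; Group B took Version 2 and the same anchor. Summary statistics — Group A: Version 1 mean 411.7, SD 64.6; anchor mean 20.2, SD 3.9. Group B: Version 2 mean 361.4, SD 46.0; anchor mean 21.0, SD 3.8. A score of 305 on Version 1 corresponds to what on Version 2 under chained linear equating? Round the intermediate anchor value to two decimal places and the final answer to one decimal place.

Version 1 → anchor (Group A): v = (3.9/64.6)(305 − 411.7) + 20.2 = 13.76
anchor → Version 2 (Group B): y = (46.0/3.8)(13.76 − 21.0) + 361.4 = 273.8

273.8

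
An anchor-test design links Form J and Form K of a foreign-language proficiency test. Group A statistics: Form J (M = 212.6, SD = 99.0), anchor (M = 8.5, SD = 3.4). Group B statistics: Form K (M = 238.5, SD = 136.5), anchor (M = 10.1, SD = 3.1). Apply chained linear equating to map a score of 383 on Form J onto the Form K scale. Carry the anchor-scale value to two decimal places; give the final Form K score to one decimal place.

425.6

Form J → anchor (Group A): v = (3.4/99.0)(383 − 212.6) + 8.5 = 14.35
anchor → Form K (Group B): y = (136.5/3.1)(14.35 − 10.1) + 238.5 = 425.6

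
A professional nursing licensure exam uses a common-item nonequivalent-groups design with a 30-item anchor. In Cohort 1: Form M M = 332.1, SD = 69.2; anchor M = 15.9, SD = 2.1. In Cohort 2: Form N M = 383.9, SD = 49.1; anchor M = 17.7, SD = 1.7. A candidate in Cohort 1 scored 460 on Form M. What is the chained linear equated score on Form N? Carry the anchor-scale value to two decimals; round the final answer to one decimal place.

444.0

Form M → anchor (Cohort 1): v = (2.1/69.2)(460 − 332.1) + 15.9 = 19.78
anchor → Form N (Cohort 2): y = (49.1/1.7)(19.78 − 17.7) + 383.9 = 444.0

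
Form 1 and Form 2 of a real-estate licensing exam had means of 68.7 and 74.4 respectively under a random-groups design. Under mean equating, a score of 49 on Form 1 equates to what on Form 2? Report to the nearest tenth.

54.7

Mean equating: y = x + (M_Y − M_X) = 49 + (74.4 − 68.7) = 54.7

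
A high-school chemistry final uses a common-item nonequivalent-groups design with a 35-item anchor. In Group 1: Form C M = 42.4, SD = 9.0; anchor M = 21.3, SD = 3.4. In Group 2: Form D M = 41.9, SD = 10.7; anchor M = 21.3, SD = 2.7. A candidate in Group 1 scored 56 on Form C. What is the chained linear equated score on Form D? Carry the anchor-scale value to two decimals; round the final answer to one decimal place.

Form C → anchor (Group 1): v = (3.4/9.0)(56 − 42.4) + 21.3 = 26.44
anchor → Form D (Group 2): y = (10.7/2.7)(26.44 − 21.3) + 41.9 = 62.3

62.3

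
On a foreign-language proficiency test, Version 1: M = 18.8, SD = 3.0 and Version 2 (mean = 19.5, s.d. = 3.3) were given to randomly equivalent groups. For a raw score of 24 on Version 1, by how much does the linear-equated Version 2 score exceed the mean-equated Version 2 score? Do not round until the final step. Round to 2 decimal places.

Mean-equated: 24 + (19.5 − 18.8) = 24.70
Linear-equated: (3.3/3.0)(24 − 18.8) + 19.5 = 25.220
Difference = 25.220 − 24.70 = 0.52

0.52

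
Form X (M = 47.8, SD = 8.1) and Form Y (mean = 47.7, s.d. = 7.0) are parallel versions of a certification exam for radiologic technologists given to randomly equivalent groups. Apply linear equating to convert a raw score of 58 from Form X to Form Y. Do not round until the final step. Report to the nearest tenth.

56.5

Linear equating: y = (SD_Y/SD_X)(x − M_X) + M_Y
y = (7.0/8.1)(58 − 47.8) + 47.7
y = 0.864198 × 10.2 + 47.7 = 8.8148 + 47.7 = 56.5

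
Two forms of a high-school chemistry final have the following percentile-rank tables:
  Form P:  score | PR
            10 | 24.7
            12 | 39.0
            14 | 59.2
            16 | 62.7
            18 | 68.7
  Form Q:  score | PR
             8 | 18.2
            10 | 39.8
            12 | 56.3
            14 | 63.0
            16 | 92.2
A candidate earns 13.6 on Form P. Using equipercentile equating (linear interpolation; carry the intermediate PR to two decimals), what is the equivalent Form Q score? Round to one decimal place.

11.9

PR of 13.6 on Form P: 39.0 + (13.6 − 12)/(14 − 12) × (59.2 − 39.0) = 55.16
On Form Q, PR 55.16 falls between score 10 (PR 39.8) and 12 (PR 56.3).
Interpolate: 10 + (55.16 − 39.8)/(56.3 − 39.8) × (12 − 10) = 11.9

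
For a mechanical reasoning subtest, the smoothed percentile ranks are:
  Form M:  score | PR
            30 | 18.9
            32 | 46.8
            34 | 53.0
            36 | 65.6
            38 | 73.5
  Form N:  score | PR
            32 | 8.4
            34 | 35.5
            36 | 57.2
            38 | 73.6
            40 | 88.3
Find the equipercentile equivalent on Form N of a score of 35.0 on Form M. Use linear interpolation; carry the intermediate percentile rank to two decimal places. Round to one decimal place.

36.3

PR of 35.0 on Form M: 53.0 + (35.0 − 34)/(36 − 34) × (65.6 − 53.0) = 59.30
On Form N, PR 59.30 falls between score 36 (PR 57.2) and 38 (PR 73.6).
Interpolate: 36 + (59.30 − 57.2)/(73.6 − 57.2) × (38 − 36) = 36.3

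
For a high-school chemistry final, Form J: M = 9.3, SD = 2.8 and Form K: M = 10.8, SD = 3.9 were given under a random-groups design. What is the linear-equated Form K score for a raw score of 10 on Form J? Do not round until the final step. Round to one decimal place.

Linear equating: y = (SD_Y/SD_X)(x − M_X) + M_Y
y = (3.9/2.8)(10 − 9.3) + 10.8
y = 1.392857 × 0.7 + 10.8 = 0.9750 + 10.8 = 11.8

11.8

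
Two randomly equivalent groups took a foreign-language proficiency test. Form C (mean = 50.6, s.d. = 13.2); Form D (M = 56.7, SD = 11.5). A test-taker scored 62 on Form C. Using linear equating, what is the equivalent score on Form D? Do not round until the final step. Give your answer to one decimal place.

Linear equating: y = (SD_Y/SD_X)(x − M_X) + M_Y
y = (11.5/13.2)(62 − 50.6) + 56.7
y = 0.871212 × 11.4 + 56.7 = 9.9318 + 56.7 = 66.6

66.6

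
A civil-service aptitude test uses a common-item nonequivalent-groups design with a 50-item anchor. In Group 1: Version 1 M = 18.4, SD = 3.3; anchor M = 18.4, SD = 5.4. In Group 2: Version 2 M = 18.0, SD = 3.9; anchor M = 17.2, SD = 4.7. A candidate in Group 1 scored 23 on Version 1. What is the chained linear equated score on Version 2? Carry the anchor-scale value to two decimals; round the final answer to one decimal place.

Version 1 → anchor (Group 1): v = (5.4/3.3)(23 − 18.4) + 18.4 = 25.93
anchor → Version 2 (Group 2): y = (3.9/4.7)(25.93 − 17.2) + 18.0 = 25.2

25.2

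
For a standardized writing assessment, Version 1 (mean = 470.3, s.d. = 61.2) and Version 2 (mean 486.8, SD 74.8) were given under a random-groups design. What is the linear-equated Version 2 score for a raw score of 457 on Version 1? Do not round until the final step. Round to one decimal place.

470.5

Linear equating: y = (SD_Y/SD_X)(x − M_X) + M_Y
y = (74.8/61.2)(457 − 470.3) + 486.8
y = 1.222222 × -13.3 + 486.8 = -16.2556 + 486.8 = 470.5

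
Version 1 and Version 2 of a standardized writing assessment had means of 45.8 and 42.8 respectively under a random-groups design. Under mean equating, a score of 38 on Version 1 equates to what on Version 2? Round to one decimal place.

35.0

Mean equating: y = x + (M_Y − M_X) = 38 + (42.8 − 45.8) = 35.0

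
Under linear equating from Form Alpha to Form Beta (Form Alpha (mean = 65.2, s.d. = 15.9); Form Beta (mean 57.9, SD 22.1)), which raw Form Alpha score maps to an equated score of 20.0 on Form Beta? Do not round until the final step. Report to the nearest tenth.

37.9

Invert y = (SD_Y/SD_X)(x − M_X) + M_Y:
x = (SD_X/SD_Y)(y − M_Y) + M_X = (15.9/22.1)(20.0 − 57.9) + 65.2
x = 0.719457 × -37.900 + 65.2 = 37.9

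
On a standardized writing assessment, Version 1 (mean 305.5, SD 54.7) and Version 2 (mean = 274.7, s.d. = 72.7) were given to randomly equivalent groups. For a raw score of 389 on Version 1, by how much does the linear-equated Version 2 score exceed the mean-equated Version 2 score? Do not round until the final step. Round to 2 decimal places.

27.48

Mean-equated: 389 + (274.7 − 305.5) = 358.20
Linear-equated: (72.7/54.7)(389 − 305.5) + 274.7 = 385.677
Difference = 385.677 − 358.20 = 27.48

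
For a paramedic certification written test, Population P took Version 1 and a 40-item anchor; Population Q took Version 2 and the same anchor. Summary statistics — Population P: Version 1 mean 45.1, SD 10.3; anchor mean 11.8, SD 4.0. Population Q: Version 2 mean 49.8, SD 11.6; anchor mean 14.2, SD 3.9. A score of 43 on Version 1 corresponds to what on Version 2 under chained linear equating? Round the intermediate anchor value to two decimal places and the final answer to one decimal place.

Version 1 → anchor (Population P): v = (4.0/10.3)(43 − 45.1) + 11.8 = 10.98
anchor → Version 2 (Population Q): y = (11.6/3.9)(10.98 − 14.2) + 49.8 = 40.2

40.2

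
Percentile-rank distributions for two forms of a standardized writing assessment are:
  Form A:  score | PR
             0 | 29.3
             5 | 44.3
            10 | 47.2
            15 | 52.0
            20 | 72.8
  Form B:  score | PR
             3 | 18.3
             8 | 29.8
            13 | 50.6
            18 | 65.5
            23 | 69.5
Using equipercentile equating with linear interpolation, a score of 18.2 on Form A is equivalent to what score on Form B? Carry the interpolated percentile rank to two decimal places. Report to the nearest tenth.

PR of 18.2 on Form A: 52.0 + (18.2 − 15)/(20 − 15) × (72.8 − 52.0) = 65.31
On Form B, PR 65.31 falls between score 13 (PR 50.6) and 18 (PR 65.5).
Interpolate: 13 + (65.31 − 50.6)/(65.5 − 50.6) × (18 − 13) = 17.9

17.9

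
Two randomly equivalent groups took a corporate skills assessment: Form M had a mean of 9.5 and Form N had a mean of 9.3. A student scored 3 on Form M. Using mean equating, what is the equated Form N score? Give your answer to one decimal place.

2.8

Mean equating: y = x + (M_Y − M_X) = 3 + (9.3 − 9.5) = 2.8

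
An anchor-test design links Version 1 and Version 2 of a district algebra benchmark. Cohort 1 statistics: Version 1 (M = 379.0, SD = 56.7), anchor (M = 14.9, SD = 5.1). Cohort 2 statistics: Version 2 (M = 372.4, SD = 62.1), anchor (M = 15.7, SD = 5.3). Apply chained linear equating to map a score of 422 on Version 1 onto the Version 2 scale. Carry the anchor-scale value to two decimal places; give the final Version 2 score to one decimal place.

Version 1 → anchor (Cohort 1): v = (5.1/56.7)(422 − 379.0) + 14.9 = 18.77
anchor → Version 2 (Cohort 2): y = (62.1/5.3)(18.77 − 15.7) + 372.4 = 408.4

408.4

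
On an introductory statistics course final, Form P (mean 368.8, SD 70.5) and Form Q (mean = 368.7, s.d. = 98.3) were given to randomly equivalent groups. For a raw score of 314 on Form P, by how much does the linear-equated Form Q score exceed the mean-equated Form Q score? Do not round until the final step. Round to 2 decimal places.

-21.61

Mean-equated: 314 + (368.7 − 368.8) = 313.90
Linear-equated: (98.3/70.5)(314 − 368.8) + 368.7 = 292.291
Difference = 292.291 − 313.90 = -21.61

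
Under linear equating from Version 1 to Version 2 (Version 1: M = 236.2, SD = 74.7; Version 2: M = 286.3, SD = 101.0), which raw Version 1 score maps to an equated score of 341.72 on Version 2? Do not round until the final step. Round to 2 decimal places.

Invert y = (SD_Y/SD_X)(x − M_X) + M_Y:
x = (SD_X/SD_Y)(y − M_Y) + M_X = (74.7/101.0)(341.72 − 286.3) + 236.2
x = 0.739604 × 55.420 + 236.2 = 277.19

277.19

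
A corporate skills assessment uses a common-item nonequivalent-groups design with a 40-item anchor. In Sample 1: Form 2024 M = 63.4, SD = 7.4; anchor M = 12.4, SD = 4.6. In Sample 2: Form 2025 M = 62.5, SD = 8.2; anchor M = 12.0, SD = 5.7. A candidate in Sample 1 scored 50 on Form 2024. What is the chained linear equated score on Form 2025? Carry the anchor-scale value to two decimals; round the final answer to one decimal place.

Form 2024 → anchor (Sample 1): v = (4.6/7.4)(50 − 63.4) + 12.4 = 4.07
anchor → Form 2025 (Sample 2): y = (8.2/5.7)(4.07 − 12.0) + 62.5 = 51.1

51.1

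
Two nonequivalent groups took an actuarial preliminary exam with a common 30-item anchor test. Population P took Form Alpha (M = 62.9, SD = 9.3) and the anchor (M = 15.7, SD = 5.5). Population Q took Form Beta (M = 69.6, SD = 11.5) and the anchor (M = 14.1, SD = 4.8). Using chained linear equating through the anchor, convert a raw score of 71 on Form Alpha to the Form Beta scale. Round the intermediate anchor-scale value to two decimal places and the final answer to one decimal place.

Form Alpha → anchor (Population P): v = (5.5/9.3)(71 − 62.9) + 15.7 = 20.49
anchor → Form Beta (Population Q): y = (11.5/4.8)(20.49 − 14.1) + 69.6 = 84.9

84.9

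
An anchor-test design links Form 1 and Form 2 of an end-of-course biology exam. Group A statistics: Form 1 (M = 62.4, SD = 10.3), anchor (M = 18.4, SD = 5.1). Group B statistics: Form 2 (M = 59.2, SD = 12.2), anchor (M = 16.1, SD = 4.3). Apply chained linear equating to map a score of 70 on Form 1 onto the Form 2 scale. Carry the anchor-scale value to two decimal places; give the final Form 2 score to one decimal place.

76.4

Form 1 → anchor (Group A): v = (5.1/10.3)(70 − 62.4) + 18.4 = 22.16
anchor → Form 2 (Group B): y = (12.2/4.3)(22.16 − 16.1) + 59.2 = 76.4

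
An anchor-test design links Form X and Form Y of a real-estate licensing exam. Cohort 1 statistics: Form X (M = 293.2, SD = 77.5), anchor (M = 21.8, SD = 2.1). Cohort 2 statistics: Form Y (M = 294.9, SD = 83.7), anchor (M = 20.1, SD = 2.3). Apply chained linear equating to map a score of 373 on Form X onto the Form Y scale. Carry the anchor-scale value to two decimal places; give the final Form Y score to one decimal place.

435.4

Form X → anchor (Cohort 1): v = (2.1/77.5)(373 − 293.2) + 21.8 = 23.96
anchor → Form Y (Cohort 2): y = (83.7/2.3)(23.96 − 20.1) + 294.9 = 435.4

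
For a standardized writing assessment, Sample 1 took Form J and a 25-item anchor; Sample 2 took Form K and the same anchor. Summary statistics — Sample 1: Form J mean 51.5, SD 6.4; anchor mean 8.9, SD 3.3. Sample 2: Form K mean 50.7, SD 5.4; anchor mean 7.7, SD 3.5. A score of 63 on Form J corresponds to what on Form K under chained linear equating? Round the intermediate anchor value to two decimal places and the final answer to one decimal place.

Form J → anchor (Sample 1): v = (3.3/6.4)(63 − 51.5) + 8.9 = 14.83
anchor → Form K (Sample 2): y = (5.4/3.5)(14.83 − 7.7) + 50.7 = 61.7

61.7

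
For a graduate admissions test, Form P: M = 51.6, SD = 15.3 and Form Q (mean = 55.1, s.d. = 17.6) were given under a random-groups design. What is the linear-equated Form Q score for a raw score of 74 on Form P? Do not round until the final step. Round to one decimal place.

Linear equating: y = (SD_Y/SD_X)(x − M_X) + M_Y
y = (17.6/15.3)(74 − 51.6) + 55.1
y = 1.150327 × 22.4 + 55.1 = 25.7673 + 55.1 = 80.9

80.9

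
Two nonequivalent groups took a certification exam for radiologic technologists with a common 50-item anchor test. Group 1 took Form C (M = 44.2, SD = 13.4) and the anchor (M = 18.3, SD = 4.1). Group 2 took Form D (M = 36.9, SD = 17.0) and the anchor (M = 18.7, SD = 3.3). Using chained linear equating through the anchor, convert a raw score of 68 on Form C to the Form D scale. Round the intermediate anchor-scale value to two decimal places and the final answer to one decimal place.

72.3

Form C → anchor (Group 1): v = (4.1/13.4)(68 − 44.2) + 18.3 = 25.58
anchor → Form D (Group 2): y = (17.0/3.3)(25.58 − 18.7) + 36.9 = 72.3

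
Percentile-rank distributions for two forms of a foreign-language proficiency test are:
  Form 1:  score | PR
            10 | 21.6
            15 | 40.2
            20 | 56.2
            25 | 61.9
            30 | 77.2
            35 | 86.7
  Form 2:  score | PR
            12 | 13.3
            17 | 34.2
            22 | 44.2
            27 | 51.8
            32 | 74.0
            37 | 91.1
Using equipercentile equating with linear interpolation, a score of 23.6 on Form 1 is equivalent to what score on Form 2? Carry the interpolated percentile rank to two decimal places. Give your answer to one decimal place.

28.9

PR of 23.6 on Form 1: 56.2 + (23.6 − 20)/(25 − 20) × (61.9 − 56.2) = 60.30
On Form 2, PR 60.30 falls between score 27 (PR 51.8) and 32 (PR 74.0).
Interpolate: 27 + (60.30 − 51.8)/(74.0 − 51.8) × (32 − 27) = 28.9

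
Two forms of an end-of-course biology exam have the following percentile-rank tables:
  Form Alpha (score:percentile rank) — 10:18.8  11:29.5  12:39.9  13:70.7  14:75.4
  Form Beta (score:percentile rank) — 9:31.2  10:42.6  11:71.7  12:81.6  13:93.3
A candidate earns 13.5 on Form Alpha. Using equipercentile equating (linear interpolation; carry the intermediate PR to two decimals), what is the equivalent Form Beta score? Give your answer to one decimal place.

11.1

PR of 13.5 on Form Alpha: 70.7 + (13.5 − 13)/(14 − 13) × (75.4 − 70.7) = 73.05
On Form Beta, PR 73.05 falls between score 11 (PR 71.7) and 12 (PR 81.6).
Interpolate: 11 + (73.05 − 71.7)/(81.6 − 71.7) × (12 − 11) = 11.1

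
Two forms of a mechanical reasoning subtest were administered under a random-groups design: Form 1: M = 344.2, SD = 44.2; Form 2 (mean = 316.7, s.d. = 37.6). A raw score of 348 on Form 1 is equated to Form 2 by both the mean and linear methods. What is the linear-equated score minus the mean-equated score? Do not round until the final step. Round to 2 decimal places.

Mean-equated: 348 + (316.7 − 344.2) = 320.50
Linear-equated: (37.6/44.2)(348 − 344.2) + 316.7 = 319.933
Difference = 319.933 − 320.50 = -0.57

-0.57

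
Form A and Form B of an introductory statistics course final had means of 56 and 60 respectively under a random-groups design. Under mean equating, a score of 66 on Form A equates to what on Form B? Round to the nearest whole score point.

70

Mean equating: y = x + (M_Y − M_X) = 66 + (60 − 56) = 70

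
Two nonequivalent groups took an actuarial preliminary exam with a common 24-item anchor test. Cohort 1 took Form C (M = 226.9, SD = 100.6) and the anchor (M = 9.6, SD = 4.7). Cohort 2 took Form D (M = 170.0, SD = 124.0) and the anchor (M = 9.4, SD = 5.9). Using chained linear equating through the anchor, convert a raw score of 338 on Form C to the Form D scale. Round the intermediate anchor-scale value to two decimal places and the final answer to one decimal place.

Form C → anchor (Cohort 1): v = (4.7/100.6)(338 − 226.9) + 9.6 = 14.79
anchor → Form D (Cohort 2): y = (124.0/5.9)(14.79 − 9.4) + 170.0 = 283.3

283.3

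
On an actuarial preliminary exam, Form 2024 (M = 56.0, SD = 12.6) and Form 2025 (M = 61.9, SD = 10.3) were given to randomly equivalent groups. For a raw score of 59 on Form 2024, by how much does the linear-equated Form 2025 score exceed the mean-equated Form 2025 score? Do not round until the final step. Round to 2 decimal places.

-0.55

Mean-equated: 59 + (61.9 − 56.0) = 64.90
Linear-equated: (10.3/12.6)(59 − 56.0) + 61.9 = 64.352
Difference = 64.352 − 64.90 = -0.55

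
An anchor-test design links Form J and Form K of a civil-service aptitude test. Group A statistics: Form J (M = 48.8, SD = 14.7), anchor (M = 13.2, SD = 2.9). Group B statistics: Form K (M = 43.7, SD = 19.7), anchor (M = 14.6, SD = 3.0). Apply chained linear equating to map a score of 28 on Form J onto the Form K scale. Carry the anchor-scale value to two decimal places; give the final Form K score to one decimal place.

7.6

Form J → anchor (Group A): v = (2.9/14.7)(28 − 48.8) + 13.2 = 9.10
anchor → Form K (Group B): y = (19.7/3.0)(9.10 − 14.6) + 43.7 = 7.6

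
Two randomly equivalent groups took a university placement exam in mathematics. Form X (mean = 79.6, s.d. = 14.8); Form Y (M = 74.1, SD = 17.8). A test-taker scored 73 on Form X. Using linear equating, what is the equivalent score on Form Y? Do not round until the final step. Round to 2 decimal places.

Linear equating: y = (SD_Y/SD_X)(x − M_X) + M_Y
y = (17.8/14.8)(73 − 79.6) + 74.1
y = 1.202703 × -6.6 + 74.1 = -7.9378 + 74.1 = 66.16

66.16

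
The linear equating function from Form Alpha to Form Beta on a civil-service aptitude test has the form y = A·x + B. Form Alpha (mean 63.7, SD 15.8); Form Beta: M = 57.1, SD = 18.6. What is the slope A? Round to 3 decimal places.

A = SD_Y / SD_X = 18.6 / 15.8 = 1.177

1.177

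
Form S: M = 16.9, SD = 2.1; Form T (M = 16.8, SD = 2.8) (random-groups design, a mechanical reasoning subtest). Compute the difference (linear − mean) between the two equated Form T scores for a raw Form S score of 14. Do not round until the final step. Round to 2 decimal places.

-0.97

Mean-equated: 14 + (16.8 − 16.9) = 13.90
Linear-equated: (2.8/2.1)(14 − 16.9) + 16.8 = 12.933
Difference = 12.933 − 13.90 = -0.97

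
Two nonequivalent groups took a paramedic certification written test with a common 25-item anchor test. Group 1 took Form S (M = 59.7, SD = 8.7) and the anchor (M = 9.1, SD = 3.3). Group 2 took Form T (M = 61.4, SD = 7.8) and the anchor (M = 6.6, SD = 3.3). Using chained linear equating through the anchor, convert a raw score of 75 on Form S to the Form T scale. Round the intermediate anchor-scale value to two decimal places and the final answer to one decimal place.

81.0

Form S → anchor (Group 1): v = (3.3/8.7)(75 − 59.7) + 9.1 = 14.90
anchor → Form T (Group 2): y = (7.8/3.3)(14.90 − 6.6) + 61.4 = 81.0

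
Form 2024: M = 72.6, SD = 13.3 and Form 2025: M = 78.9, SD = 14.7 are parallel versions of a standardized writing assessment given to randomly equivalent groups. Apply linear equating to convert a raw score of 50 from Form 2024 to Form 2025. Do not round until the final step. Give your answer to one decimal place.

53.9

Linear equating: y = (SD_Y/SD_X)(x − M_X) + M_Y
y = (14.7/13.3)(50 − 72.6) + 78.9
y = 1.105263 × -22.6 + 78.9 = -24.9789 + 78.9 = 53.9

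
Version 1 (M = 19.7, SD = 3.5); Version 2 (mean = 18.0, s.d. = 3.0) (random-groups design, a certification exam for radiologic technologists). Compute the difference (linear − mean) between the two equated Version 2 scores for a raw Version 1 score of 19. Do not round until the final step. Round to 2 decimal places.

0.10

Mean-equated: 19 + (18.0 − 19.7) = 17.30
Linear-equated: (3.0/3.5)(19 − 19.7) + 18.0 = 17.400
Difference = 17.400 − 17.30 = 0.10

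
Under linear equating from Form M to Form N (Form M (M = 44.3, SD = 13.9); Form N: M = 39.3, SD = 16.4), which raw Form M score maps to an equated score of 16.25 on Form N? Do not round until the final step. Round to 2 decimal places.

24.76

Invert y = (SD_Y/SD_X)(x − M_X) + M_Y:
x = (SD_X/SD_Y)(y − M_Y) + M_X = (13.9/16.4)(16.25 − 39.3) + 44.3
x = 0.847561 × -23.050 + 44.3 = 24.76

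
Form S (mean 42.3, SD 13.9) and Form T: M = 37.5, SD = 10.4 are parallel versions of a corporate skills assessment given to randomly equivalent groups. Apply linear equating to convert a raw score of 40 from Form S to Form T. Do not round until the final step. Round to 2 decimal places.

35.78

Linear equating: y = (SD_Y/SD_X)(x − M_X) + M_Y
y = (10.4/13.9)(40 − 42.3) + 37.5
y = 0.748201 × -2.3 + 37.5 = -1.7209 + 37.5 = 35.78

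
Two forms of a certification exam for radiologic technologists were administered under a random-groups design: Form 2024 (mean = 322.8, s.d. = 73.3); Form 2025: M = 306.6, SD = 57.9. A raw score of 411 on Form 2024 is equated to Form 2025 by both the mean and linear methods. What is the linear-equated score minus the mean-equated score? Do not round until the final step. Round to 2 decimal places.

Mean-equated: 411 + (306.6 − 322.8) = 394.80
Linear-equated: (57.9/73.3)(411 − 322.8) + 306.6 = 376.270
Difference = 376.270 − 394.80 = -18.53

-18.53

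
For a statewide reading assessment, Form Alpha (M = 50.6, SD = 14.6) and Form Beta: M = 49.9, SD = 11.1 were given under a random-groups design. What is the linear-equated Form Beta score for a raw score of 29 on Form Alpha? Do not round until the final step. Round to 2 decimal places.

33.48

Linear equating: y = (SD_Y/SD_X)(x − M_X) + M_Y
y = (11.1/14.6)(29 − 50.6) + 49.9
y = 0.760274 × -21.6 + 49.9 = -16.4219 + 49.9 = 33.48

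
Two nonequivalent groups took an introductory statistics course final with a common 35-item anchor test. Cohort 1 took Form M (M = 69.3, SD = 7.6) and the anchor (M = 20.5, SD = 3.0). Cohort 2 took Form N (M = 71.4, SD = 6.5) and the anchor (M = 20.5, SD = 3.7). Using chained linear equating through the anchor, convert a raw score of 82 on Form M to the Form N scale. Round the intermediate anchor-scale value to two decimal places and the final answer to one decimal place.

Form M → anchor (Cohort 1): v = (3.0/7.6)(82 − 69.3) + 20.5 = 25.51
anchor → Form N (Cohort 2): y = (6.5/3.7)(25.51 − 20.5) + 71.4 = 80.2

80.2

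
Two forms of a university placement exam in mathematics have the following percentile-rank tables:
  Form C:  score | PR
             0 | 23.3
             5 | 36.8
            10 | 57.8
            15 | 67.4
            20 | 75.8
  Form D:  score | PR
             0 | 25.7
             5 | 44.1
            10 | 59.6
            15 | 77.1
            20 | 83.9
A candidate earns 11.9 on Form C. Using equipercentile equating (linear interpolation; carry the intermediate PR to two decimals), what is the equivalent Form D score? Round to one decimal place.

10.5

PR of 11.9 on Form C: 57.8 + (11.9 − 10)/(15 − 10) × (67.4 − 57.8) = 61.45
On Form D, PR 61.45 falls between score 10 (PR 59.6) and 15 (PR 77.1).
Interpolate: 10 + (61.45 − 59.6)/(77.1 − 59.6) × (15 − 10) = 10.5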